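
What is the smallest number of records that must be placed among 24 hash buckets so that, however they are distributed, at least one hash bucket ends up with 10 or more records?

With 216 records one could put exactly 9 in each of the 24 hash buckets, and no hash bucket would reach 10.
By pigeonhole, one more record must land in a hash bucket that already has 9, giving it 10.
So 24 × 9 + 1 = 217 records are required.

217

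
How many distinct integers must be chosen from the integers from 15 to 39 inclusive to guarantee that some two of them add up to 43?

A set avoiding the sum 43 can contain at most one of each pair {x, 43−x}, plus the 11 elements whose complement lies outside the range.
The integers 22, …, 39 (18 of them) are such a set: any two sum to at least 22+23 = 45 > 43.
By the pigeonhole principle, any 19th integer completes one of the 7 pairs, so 19 choices force a sum of 43.

19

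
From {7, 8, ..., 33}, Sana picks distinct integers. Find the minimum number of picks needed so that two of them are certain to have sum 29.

A set avoiding the sum 29 can contain at most one of each pair {x, 29−x}, plus the 11 elements whose complement lies outside the range.
The integers 15, …, 33 (19 of them) are such a set: any two sum to at least 15+16 = 31 > 29.
Any 20th integer completes one of the 8 pairs, so 20 choices force a sum of 29.

20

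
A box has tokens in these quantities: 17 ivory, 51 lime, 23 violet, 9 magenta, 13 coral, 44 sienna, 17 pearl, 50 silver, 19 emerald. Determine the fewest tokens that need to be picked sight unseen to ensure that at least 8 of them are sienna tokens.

In the worst case for collecting sienna tokens, every non-sienna token comes out first.
There are 17 + 51 + 23 + 9 + 13 + 17 + 50 + 19 = 199 non-sienna tokens altogether.
After those, each further token must be sienna, so 199 + 8 = 207 draws guarantee 8 sienna tokens.

207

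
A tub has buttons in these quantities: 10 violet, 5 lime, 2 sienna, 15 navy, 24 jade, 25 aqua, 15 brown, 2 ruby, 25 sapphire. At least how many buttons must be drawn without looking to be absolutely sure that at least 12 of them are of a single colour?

An adversary could hand out at most 11 buttons per colour (4 colours run out sooner): 10 + 5 + 2 + 11 + 11 + 11 + 11 + 2 + 11 = 74 buttons and still no colour has 12.
By pigeonhole, one more button lands in a colour already at 11, so 75 draws are enough and 74 are not.

75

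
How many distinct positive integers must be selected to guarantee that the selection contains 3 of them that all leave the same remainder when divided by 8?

The 8 residue classes mod 8 are the pigeonholes.
With 16 integers one could put 2 in each residue class and have no class reach 3.
The 17th integer pushes some class to 3, so 8·2 + 1 = 17.

17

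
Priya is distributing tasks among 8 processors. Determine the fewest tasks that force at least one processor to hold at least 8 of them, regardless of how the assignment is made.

57

With 56 tasks one could put exactly 7 in each of the 8 processors, and no processor would reach 8.
One more task must land in a processor that already has 7, giving it 8.
So 8 × 7 + 1 = 57 tasks are required.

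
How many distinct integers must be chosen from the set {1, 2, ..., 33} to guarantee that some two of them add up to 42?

Group the elements by complementary pair {x, 42−x}: {9,33}, {10,32}, {11,31}, …, giving 12 two-element pairs, the single value 21 (it cannot pair with itself since the integers are distinct), and 8 integers whose partner 42−x falls outside [1,33].
By pigeonhole, treating each of those 21 groups as a pigeonhole, one can pick one integer per group — 21 integers — with no two summing to 42.
The 22nd integer lands in an occupied pair, forcing a sum of 42.

22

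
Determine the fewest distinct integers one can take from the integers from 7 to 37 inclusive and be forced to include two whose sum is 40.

19

Group the elements by complementary pair {x, 40−x}: {7,33}, {8,32}, {9,31}, …, giving 13 two-element pairs, the single value 20 (it cannot pair with itself since the integers are distinct), and 4 integers whose partner 40−x falls outside [7,37].
By pigeonhole, treating each of those 18 groups as a pigeonhole, one can pick one integer per group — 18 integers — with no two summing to 40.
The 19th integer lands in an occupied pair, forcing a sum of 40.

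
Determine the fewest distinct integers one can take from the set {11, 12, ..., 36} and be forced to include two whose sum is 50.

Group the elements by complementary pair {x, 50−x}: {14,36}, {15,35}, {16,34}, …, giving 11 two-element pairs, the single value 25 (it cannot pair with itself since the integers are distinct), and 3 integers whose partner 50−x falls outside [11,36].
By the pigeonhole principle, treating each of those 15 groups as a pigeonhole, one can pick one integer per group — 15 integers — with no two summing to 50.
The 16th integer lands in an occupied pair, forcing a sum of 50.

16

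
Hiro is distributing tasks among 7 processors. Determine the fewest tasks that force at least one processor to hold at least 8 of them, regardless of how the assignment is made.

50

With 49 tasks one could put exactly 7 in each of the 7 processors, and no processor would reach 8.
By pigeonhole, one more task must land in a processor that already has 7, giving it 8.
So 7 × 7 + 1 = 50 tasks are required.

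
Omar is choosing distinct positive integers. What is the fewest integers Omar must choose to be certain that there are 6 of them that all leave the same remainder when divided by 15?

76

The 15 residue classes mod 15 are the pigeonholes.
With 75 integers one could put 5 in each residue class and have no class reach 6.
The 76th integer pushes some class to 6, so 15·5 + 1 = 76.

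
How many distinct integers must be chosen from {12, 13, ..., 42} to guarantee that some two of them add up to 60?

20

A set avoiding the sum 60 can contain at most one of each pair {x, 60−x}, plus the 7 elements whose complement lies outside the range or equal to its own complement.
The integers 12, …, 30 (19 of them) are such a set: any two sum to at least 12+13 = 25 and at most 29+30 = 59 < 60.
By pigeonhole, any 20th integer completes one of the 12 pairs, so 20 choices force a sum of 60.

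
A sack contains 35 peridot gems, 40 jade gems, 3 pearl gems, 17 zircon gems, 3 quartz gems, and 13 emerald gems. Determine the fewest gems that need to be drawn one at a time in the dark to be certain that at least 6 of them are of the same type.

An adversary could hand out at most 5 gems per type (pearl, quartz run out sooner): 5 + 5 + 3 + 5 + 3 + 5 = 26 gems and still no type has 6.
Pigeonhole: one more gem lands in a type already at 5, so 27 draws are enough and 26 are not.

27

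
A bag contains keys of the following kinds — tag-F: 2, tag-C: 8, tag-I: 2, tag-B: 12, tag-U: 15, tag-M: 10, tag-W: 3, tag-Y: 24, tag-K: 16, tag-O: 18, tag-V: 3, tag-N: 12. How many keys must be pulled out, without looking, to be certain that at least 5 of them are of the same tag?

By pigeonhole, the 12 tags are the holes; the keys drawn are the pigeons.
To avoid 5 of any one tag, the worst case takes at most 4 of each tag, or every key of a tag that has fewer than 4.
That gives 2 + 4 + 2 + 4 + 4 + 4 + 3 + 4 + 4 + 4 + 3 + 4 = 42 keys with no tag reaching 5.
The next key forces some tag to 5, so 42 + 1 = 43.

43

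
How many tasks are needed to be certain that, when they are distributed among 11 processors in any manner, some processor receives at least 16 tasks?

With 165 tasks one could put exactly 15 in each of the 11 processors, and no processor would reach 16.
One more task must land in a processor that already has 15, giving it 16.
So 11 × 15 + 1 = 166 tasks are required.

166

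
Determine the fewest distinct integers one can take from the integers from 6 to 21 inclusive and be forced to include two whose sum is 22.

12

A set avoiding the sum 22 can contain at most one of each pair {x, 22−x}, plus the 6 elements whose complement lies outside the range or equal to its own complement.
The integers 11, …, 21 (11 of them) are such a set: any two sum to at least 11+12 = 23 > 22.
By the pigeonhole principle, any 12th integer completes one of the 5 pairs, so 12 choices force a sum of 22.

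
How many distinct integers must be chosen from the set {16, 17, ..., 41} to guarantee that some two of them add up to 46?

A set avoiding the sum 46 can contain at most one of each pair {x, 46−x}, plus the 12 elements whose complement lies outside the range or equal to its own complement.
The integers 23, …, 41 (19 of them) are such a set: any two sum to at least 23+24 = 47 > 46.
Pigeonhole: any 20th integer completes one of the 7 pairs, so 20 choices force a sum of 46.

20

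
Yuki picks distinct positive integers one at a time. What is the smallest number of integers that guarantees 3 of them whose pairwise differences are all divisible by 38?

77

Integers whose pairwise differences are multiples of 38 are exactly those sharing a remainder mod 38. The 38 residue classes mod 38 are the pigeonholes.
With 76 integers one could put 2 in each residue class and have no class reach 3.
The 77th integer pushes some class to 3, so 38·2 + 1 = 77.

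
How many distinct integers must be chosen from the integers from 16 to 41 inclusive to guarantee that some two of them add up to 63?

A set avoiding the sum 63 can contain at most one of each pair {x, 63−x}, plus the 6 elements whose complement lies outside the range.
The integers 16, …, 31 (16 of them) are such a set: any two sum to at least 16+17 = 33 and at most 30+31 = 61 < 63.
Any 17th integer completes one of the 10 pairs, so 17 choices force a sum of 63.

17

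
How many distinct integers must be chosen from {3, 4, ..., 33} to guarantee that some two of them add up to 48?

Group the elements by complementary pair {x, 48−x}: {15,33}, {16,32}, {17,31}, …, giving 9 two-element pairs, the single value 24 (it cannot pair with itself since the integers are distinct), and 12 integers whose partner 48−x falls outside [3,33].
Treating each of those 22 groups as a pigeonhole, one can pick one integer per group — 22 integers — with no two summing to 48.
The 23rd integer lands in an occupied pair, forcing a sum of 48.

23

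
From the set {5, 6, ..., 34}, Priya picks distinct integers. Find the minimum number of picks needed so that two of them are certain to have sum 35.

18

Two chosen integers sum to 35 exactly when both halves of some pair {x, 35−x} with 5 ≤ x ≤ 35−x ≤ 30 are chosen — 13 such pairs.
The remaining 4 elements (those with no distinct partner in range) can never complete a 35-sum, so the worst case takes all of them and one from each pair: 4 + 13 = 17.
Pigeonhole: the 18th integer has to be the second member of some pair, so 17 + 1 = 18.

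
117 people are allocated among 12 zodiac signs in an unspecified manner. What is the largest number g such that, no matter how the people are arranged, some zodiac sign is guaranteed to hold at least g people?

10

Pigeonhole: the 12 zodiac signs are the holes and the 117 people are the pigeons.
If every zodiac sign held at most 9 people, the total would be at most 12 × 9 = 108, which is less than 117.
So some zodiac sign holds at least ⌈117/12⌉ = 10 people.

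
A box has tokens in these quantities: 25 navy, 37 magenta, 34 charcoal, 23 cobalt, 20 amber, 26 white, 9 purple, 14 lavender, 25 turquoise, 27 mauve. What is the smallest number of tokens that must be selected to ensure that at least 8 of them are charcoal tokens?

In the worst case for collecting charcoal tokens, every non-charcoal token comes out first.
There are 25 + 37 + 23 + 20 + 26 + 9 + 14 + 25 + 27 = 206 non-charcoal tokens altogether.
After those, each further token must be charcoal, so 206 + 8 = 214 draws guarantee 8 charcoal tokens.

214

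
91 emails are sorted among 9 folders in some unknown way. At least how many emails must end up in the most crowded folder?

The 9 folders are the holes and the 91 emails are the pigeons.
If every folder held at most 10 emails, the total would be at most 9 × 10 = 90, which is less than 91.
So some folder holds at least ⌈91/9⌉ = 11 emails.

11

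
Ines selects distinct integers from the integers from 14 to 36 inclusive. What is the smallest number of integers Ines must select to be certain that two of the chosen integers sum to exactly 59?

Group the elements by complementary pair {x, 59−x}: {23,36}, {24,35}, {25,34}, …, giving 7 two-element pairs and 9 integers whose partner 59−x falls outside [14,36].
Treating each of those 16 groups as a pigeonhole, one can pick one integer per group — 16 integers — with no two summing to 59.
The 17th integer lands in an occupied pair, forcing a sum of 59.

17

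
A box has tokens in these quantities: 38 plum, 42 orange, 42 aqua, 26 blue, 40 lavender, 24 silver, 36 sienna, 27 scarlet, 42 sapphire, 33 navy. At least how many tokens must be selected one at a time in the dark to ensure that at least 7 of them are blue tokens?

331

In the worst case for collecting blue tokens, every non-blue token comes out first.
There are 38 + 42 + 42 + 40 + 24 + 36 + 27 + 42 + 33 = 324 non-blue tokens altogether.
After those, each further token must be blue, so 324 + 7 = 331 draws guarantee 7 blue tokens.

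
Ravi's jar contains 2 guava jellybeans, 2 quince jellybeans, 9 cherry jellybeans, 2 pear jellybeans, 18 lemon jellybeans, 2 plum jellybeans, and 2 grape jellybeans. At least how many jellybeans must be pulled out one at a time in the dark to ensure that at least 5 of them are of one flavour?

The 7 flavours are the holes; the jellybeans drawn are the pigeons.
To avoid 5 of any one flavour, the worst case takes at most 4 of each flavour, or every jellybean of a flavour that has fewer than 4.
That gives 2 + 2 + 4 + 2 + 4 + 2 + 2 = 18 jellybeans with no flavour reaching 5.
The next jellybean forces some flavour to 5, so 18 + 1 = 19.

19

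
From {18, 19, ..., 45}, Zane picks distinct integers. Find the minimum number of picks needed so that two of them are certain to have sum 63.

Two chosen integers sum to 63 exactly when both halves of some pair {x, 63−x} with 18 ≤ x ≤ 63−x ≤ 45 are chosen — 14 such pairs.
Every element belongs to one of those pairs, so the worst case picks one from each: 14 integers.
Pigeonhole: the 15th integer has to be the second member of some pair, so 14 + 1 = 15.

15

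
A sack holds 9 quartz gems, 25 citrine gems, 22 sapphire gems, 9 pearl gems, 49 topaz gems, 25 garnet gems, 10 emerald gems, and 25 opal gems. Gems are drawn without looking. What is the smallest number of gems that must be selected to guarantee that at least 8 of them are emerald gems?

172

In the worst case for collecting emerald gems, every non-emerald gem comes out first.
There are 9 + 25 + 22 + 9 + 49 + 25 + 25 = 164 non-emerald gems altogether.
After those, each further gem must be emerald, so 164 + 8 = 172 draws guarantee 8 emerald gems.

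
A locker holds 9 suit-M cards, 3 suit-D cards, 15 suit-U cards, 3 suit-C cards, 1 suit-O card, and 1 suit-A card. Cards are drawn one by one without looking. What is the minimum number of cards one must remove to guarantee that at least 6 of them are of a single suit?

An adversary could hand out at most 5 cards per suit (4 suits run out sooner): 5 + 3 + 5 + 3 + 1 + 1 = 18 cards and still no suit has 6.
By pigeonhole, one more card lands in a suit already at 5, so 19 draws are enough and 18 are not.

19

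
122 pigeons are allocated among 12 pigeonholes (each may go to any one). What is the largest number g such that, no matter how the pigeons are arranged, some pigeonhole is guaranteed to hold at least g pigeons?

11

The 12 pigeonholes are the holes and the 122 pigeons are the pigeons.
If every pigeonhole held at most 10 pigeons, the total would be at most 12 × 10 = 120, which is less than 122.
So some pigeonhole holds at least ⌈122/12⌉ = 11 pigeons.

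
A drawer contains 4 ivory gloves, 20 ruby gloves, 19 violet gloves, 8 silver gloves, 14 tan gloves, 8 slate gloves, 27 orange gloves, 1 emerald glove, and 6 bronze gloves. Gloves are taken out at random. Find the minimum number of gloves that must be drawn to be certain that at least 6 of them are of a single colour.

An adversary could hand out at most 5 gloves per colour (ivory, emerald run out sooner): 4 + 5 + 5 + 5 + 5 + 5 + 5 + 1 + 5 = 40 gloves and still no colour has 6.
One more glove lands in a colour already at 5, so 41 draws are enough and 40 are not.

41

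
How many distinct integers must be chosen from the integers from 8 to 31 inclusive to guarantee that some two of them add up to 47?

17

Two chosen integers sum to 47 exactly when both halves of some pair {x, 47−x} with 16 ≤ x ≤ 47−x ≤ 31 are chosen — 8 such pairs.
The remaining 8 elements (those with no distinct partner in range) can never complete a 47-sum, so the worst case takes all of them and one from each pair: 8 + 8 = 16.
Pigeonhole: the 17th integer has to be the second member of some pair, so 16 + 1 = 17.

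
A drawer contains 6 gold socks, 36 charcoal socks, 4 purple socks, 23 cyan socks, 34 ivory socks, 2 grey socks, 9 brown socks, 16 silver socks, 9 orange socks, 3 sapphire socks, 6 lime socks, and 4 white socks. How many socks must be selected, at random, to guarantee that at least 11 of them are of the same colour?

The 12 colours are the holes; the socks drawn are the pigeons.
To avoid 11 of any one colour, the worst case takes at most 10 of each colour, or every sock of a colour that has fewer than 10.
That gives 6 + 10 + 4 + 10 + 10 + 2 + 9 + 10 + 9 + 3 + 6 + 4 = 83 socks with no colour reaching 11.
The next sock forces some colour to 11, so 83 + 1 = 84.

84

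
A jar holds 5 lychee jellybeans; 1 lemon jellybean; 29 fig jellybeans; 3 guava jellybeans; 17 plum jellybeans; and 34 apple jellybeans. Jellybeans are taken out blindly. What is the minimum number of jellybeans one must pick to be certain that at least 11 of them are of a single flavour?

Put each drawn jellybean into a box by flavour. The largest draw with every box below 11 takes min(count, 10) from each flavour; flavours with fewer than 10 contribute all they have.
Σ min(cᵢ, 10) = 5 + 1 + 10 + 3 + 10 + 10 = 39.
Draw number 39 + 1 = 40 must push one box to 11.

40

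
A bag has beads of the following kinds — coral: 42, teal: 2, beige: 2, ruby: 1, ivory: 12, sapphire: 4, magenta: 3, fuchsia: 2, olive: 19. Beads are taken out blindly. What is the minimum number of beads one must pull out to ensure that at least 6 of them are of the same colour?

30

Put each drawn bead into a box by colour. The largest draw with every box below 6 takes min(count, 5) from each colour; colours with fewer than 5 contribute all they have.
Σ min(cᵢ, 5) = 5 + 2 + 2 + 1 + 5 + 4 + 3 + 2 + 5 = 29.
Draw number 29 + 1 = 30 must push one box to 6.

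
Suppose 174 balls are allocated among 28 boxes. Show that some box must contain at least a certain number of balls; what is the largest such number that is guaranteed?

7

Pigeonhole: the 28 boxes are the holes and the 174 balls are the pigeons.
If every box held at most 6 balls, the total would be at most 28 × 6 = 168, which is less than 174.
So some box holds at least ⌈174/28⌉ = 7 balls.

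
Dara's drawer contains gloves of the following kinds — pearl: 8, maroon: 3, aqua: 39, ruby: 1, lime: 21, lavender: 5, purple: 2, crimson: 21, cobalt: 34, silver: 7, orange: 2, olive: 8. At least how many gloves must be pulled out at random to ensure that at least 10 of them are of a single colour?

By pigeonhole, put each drawn glove into a box by colour. The largest draw with every box below 10 takes min(count, 9) from each colour; colours with fewer than 9 contribute all they have.
Σ min(cᵢ, 9) = 8 + 3 + 9 + 1 + 9 + 5 + 2 + 9 + 9 + 7 + 2 + 8 = 72.
Draw number 72 + 1 = 73 must push one box to 10.

73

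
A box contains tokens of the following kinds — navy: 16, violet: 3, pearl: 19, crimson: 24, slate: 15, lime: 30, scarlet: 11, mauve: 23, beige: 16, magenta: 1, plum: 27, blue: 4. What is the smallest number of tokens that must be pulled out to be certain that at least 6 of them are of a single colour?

The 12 colours are the holes; the tokens drawn are the pigeons.
To avoid 6 of any one colour, the worst case takes at most 5 of each colour, or every token of a colour that has fewer than 5.
That gives 5 + 3 + 5 + 5 + 5 + 5 + 5 + 5 + 5 + 1 + 5 + 4 = 53 tokens with no colour reaching 6.
The next token forces some colour to 6, so 53 + 1 = 54.

54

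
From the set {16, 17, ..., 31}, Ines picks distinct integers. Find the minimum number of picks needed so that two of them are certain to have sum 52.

12

A set avoiding the sum 52 can contain at most one of each pair {x, 52−x}, plus the 6 elements whose complement lies outside the range or equal to its own complement.
The integers 16, …, 26 (11 of them) are such a set: any two sum to at least 16+17 = 33 and at most 25+26 = 51 < 52.
By the pigeonhole principle, any 12th integer completes one of the 5 pairs, so 12 choices force a sum of 52.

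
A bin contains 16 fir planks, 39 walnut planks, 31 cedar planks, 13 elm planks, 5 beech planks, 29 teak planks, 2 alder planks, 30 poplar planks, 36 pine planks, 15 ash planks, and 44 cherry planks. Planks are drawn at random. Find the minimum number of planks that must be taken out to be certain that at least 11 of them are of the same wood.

An adversary could hand out at most 10 planks per wood (beech, alder run out sooner): 10 + 10 + 10 + 10 + 5 + 10 + 2 + 10 + 10 + 10 + 10 = 97 planks and still no wood has 11.
Pigeonhole: one more plank lands in a wood already at 10, so 98 draws are enough and 97 are not.

98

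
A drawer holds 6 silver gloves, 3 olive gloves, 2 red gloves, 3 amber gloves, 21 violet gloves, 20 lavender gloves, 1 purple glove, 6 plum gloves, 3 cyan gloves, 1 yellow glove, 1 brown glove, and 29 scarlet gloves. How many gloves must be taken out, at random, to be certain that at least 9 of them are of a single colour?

51

An adversary could hand out at most 8 gloves per colour (9 colours run out sooner): 6 + 3 + 2 + 3 + 8 + 8 + 1 + 6 + 3 + 1 + 1 + 8 = 50 gloves and still no colour has 9.
One more glove lands in a colour already at 8, so 51 draws are enough and 50 are not.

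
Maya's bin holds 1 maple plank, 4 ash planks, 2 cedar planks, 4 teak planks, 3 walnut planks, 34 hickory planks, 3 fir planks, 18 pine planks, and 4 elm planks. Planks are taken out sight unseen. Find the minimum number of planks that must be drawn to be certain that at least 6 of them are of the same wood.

32

By pigeonhole, the 9 woods are the holes; the planks drawn are the pigeons.
To avoid 6 of any one wood, the worst case takes at most 5 of each wood, or every plank of a wood that has fewer than 5.
That gives 1 + 4 + 2 + 4 + 3 + 5 + 3 + 5 + 4 = 31 planks with no wood reaching 6.
The next plank forces some wood to 6, so 31 + 1 = 32.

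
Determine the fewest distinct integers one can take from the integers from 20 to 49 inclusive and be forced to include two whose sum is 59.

21

Two chosen integers sum to 59 exactly when both halves of some pair {x, 59−x} with 20 ≤ x ≤ 59−x ≤ 39 are chosen — 10 such pairs.
The remaining 10 elements (those with no distinct partner in range) can never complete a 59-sum, so the worst case takes all of them and one from each pair: 10 + 10 = 20.
The 21st integer has to be the second member of some pair, so 20 + 1 = 21.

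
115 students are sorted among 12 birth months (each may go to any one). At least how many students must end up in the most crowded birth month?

10

The 12 birth months are the holes and the 115 students are the pigeons.
If every birth month held at most 9 students, the total would be at most 12 × 9 = 108, which is less than 115.
So some birth month holds at least ⌈115/12⌉ = 10 students.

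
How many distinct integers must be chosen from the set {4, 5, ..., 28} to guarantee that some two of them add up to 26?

17

Two chosen integers sum to 26 exactly when both halves of some pair {x, 26−x} with 4 ≤ x ≤ 26−x ≤ 22 are chosen — 9 such pairs.
The remaining 7 elements (those with no distinct partner in range) can never complete a 26-sum, so the worst case takes all of them and one from each pair: 7 + 9 = 16.
The 17th integer has to be the second member of some pair, so 16 + 1 = 17.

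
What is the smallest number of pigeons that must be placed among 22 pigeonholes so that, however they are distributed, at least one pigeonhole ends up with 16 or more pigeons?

331

With 330 pigeons one could put exactly 15 in each of the 22 pigeonholes, and no pigeonhole would reach 16.
Pigeonhole: one more pigeon must land in a pigeonhole that already has 15, giving it 16.
So 22 × 15 + 1 = 331 pigeons are required.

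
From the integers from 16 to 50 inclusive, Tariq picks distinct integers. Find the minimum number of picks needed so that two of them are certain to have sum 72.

22

Two chosen integers sum to 72 exactly when both halves of some pair {x, 72−x} with 22 ≤ x ≤ 72−x ≤ 50 are chosen — 14 such pairs.
The remaining 7 elements (those with no distinct partner in range) can never complete a 72-sum, so the worst case takes all of them and one from each pair: 7 + 14 = 21.
Pigeonhole: the 22nd integer has to be the second member of some pair, so 21 + 1 = 22.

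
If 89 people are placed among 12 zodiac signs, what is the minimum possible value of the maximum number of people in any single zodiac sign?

8

The 12 zodiac signs are the holes and the 89 people are the pigeons.
If every zodiac sign held at most 7 people, the total would be at most 12 × 7 = 84, which is less than 89.
So some zodiac sign holds at least ⌈89/12⌉ = 8 people.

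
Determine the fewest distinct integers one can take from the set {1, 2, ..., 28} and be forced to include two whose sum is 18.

Group the elements by complementary pair {x, 18−x}: {1,17}, {2,16}, {3,15}, …, giving 8 two-element pairs, the single value 9 (it cannot pair with itself since the integers are distinct), and 11 integers whose partner 18−x falls outside [1,28].
Treating each of those 20 groups as a pigeonhole, one can pick one integer per group — 20 integers — with no two summing to 18.
The 21st integer lands in an occupied pair, forcing a sum of 18.

21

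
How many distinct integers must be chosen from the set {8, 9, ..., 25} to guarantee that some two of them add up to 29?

A set avoiding the sum 29 can contain at most one of each pair {x, 29−x}, plus the 4 elements whose complement lies outside the range.
The integers 15, …, 25 (11 of them) are such a set: any two sum to at least 15+16 = 31 > 29.
Any 12th integer completes one of the 7 pairs, so 12 choices force a sum of 29.

12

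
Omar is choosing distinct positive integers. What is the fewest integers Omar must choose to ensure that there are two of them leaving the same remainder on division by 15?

By pigeonhole, the 15 residue classes mod 15 are the pigeonholes.
With 15 integers one could put 1 in each residue class and have no class reach 2.
The 16th integer pushes some class to 2, so 15·1 + 1 = 16.

16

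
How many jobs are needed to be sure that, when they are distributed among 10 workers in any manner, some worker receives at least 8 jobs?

With 70 jobs one could put exactly 7 in each of the 10 workers, and no worker would reach 8.
One more job must land in a worker that already has 7, giving it 8.
So 10 × 7 + 1 = 71 jobs are required.

71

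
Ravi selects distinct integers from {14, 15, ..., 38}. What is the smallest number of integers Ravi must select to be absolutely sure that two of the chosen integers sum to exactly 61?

A set avoiding the sum 61 can contain at most one of each pair {x, 61−x}, plus the 9 elements whose complement lies outside the range.
The integers 14, …, 30 (17 of them) are such a set: any two sum to at least 14+15 = 29 and at most 29+30 = 59 < 61.
By pigeonhole, any 18th integer completes one of the 8 pairs, so 18 choices force a sum of 61.

18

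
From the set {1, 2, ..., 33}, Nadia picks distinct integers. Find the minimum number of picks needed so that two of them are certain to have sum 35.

A set avoiding the sum 35 can contain at most one of each pair {x, 35−x}, plus the 1 element whose complement lies outside the range.
The integers 1, …, 17 (17 of them) are such a set: any two sum to at least 1+2 = 3 and at most 16+17 = 33 < 35.
Pigeonhole: any 18th integer completes one of the 16 pairs, so 18 choices force a sum of 35.

18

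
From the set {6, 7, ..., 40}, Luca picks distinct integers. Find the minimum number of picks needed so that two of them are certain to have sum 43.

Group the elements by complementary pair {x, 43−x}: {6,37}, {7,36}, {8,35}, …, giving 16 two-element pairs and 3 integers whose partner 43−x falls outside [6,40].
By pigeonhole, treating each of those 19 groups as a pigeonhole, one can pick one integer per group — 19 integers — with no two summing to 43.
The 20th integer lands in an occupied pair, forcing a sum of 43.

20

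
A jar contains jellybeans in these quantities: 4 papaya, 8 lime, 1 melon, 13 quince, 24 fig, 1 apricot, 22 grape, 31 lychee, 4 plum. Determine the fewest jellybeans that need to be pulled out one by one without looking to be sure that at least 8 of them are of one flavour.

46

By the pigeonhole principle, put each drawn jellybean into a box by flavour. The largest draw with every box below 8 takes min(count, 7) from each flavour; flavours with fewer than 7 contribute all they have.
Σ min(cᵢ, 7) = 4 + 7 + 1 + 7 + 7 + 1 + 7 + 7 + 4 = 45.
Draw number 45 + 1 = 46 must push one box to 8.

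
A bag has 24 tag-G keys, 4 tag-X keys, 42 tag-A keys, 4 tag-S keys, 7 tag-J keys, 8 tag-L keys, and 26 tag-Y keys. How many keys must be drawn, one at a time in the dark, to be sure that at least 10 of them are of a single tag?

51

By pigeonhole, put each drawn key into a box by tag. The largest draw with every box below 10 takes min(count, 9) from each tag; tags with fewer than 9 contribute all they have.
Σ min(cᵢ, 9) = 9 + 4 + 9 + 4 + 7 + 8 + 9 = 50.
Draw number 50 + 1 = 51 must push one box to 10.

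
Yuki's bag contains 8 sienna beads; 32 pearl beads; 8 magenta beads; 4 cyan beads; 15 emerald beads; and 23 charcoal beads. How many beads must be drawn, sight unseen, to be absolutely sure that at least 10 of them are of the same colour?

48

An adversary could hand out at most 9 beads per colour (sienna, magenta, cyan run out sooner): 8 + 9 + 8 + 4 + 9 + 9 = 47 beads and still no colour has 10.
Pigeonhole: one more bead lands in a colour already at 9, so 48 draws are enough and 47 are not.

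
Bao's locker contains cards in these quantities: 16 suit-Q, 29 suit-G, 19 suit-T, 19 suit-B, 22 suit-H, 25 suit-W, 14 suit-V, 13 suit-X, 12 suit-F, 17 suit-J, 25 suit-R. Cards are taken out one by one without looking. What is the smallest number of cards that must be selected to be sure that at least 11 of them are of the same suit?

An adversary could hand out at most 10 cards per suit: 10 + 10 + 10 + 10 + 10 + 10 + 10 + 10 + 10 + 10 + 10 = 110 cards and still no suit has 11.
Pigeonhole: one more card lands in a suit already at 10, so 111 draws are enough and 110 are not.

111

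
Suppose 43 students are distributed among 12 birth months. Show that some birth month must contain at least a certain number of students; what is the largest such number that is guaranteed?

4

The 12 birth months are the holes and the 43 students are the pigeons.
If every birth month held at most 3 students, the total would be at most 12 × 3 = 36, which is less than 43.
So some birth month holds at least ⌈43/12⌉ = 4 students.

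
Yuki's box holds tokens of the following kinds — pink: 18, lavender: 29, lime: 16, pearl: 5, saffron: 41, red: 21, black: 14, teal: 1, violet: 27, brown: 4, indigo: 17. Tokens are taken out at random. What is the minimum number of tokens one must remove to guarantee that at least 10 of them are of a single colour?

83

Pigeonhole: the 11 colours are the holes; the tokens drawn are the pigeons.
To avoid 10 of any one colour, the worst case takes at most 9 of each colour, or every token of a colour that has fewer than 9.
That gives 9 + 9 + 9 + 5 + 9 + 9 + 9 + 1 + 9 + 4 + 9 = 82 tokens with no colour reaching 10.
The next token forces some colour to 10, so 82 + 1 = 83.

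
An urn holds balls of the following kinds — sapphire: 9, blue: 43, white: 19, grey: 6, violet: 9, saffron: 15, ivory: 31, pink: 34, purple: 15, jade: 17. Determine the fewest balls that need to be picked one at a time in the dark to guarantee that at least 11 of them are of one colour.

An adversary could hand out at most 10 balls per colour (sapphire, grey, violet run out sooner): 9 + 10 + 10 + 6 + 9 + 10 + 10 + 10 + 10 + 10 = 94 balls and still no colour has 11.
Pigeonhole: one more ball lands in a colour already at 10, so 95 draws are enough and 94 are not.

95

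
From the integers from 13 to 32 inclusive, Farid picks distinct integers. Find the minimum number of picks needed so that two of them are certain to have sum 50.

14

A set avoiding the sum 50 can contain at most one of each pair {x, 50−x}, plus the 6 elements whose complement lies outside the range or equal to its own complement.
The integers 13, …, 25 (13 of them) are such a set: any two sum to at least 13+14 = 27 and at most 24+25 = 49 < 50.
Any 14th integer completes one of the 7 pairs, so 14 choices force a sum of 50.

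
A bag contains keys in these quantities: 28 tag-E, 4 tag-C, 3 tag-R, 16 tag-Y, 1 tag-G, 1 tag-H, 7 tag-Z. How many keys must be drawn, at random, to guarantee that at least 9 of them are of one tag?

33

An adversary could hand out at most 8 keys per tag (5 tags run out sooner): 8 + 4 + 3 + 8 + 1 + 1 + 7 = 32 keys and still no tag has 9.
By the pigeonhole principle, one more key lands in a tag already at 8, so 33 draws are enough and 32 are not.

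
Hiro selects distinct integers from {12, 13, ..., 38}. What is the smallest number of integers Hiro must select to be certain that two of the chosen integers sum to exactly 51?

Group the elements by complementary pair {x, 51−x}: {13,38}, {14,37}, {15,36}, …, giving 13 two-element pairs and 1 integer whose partner 51−x falls outside [12,38].
By the pigeonhole principle, treating each of those 14 groups as a pigeonhole, one can pick one integer per group — 14 integers — with no two summing to 51.
The 15th integer lands in an occupied pair, forcing a sum of 51.

15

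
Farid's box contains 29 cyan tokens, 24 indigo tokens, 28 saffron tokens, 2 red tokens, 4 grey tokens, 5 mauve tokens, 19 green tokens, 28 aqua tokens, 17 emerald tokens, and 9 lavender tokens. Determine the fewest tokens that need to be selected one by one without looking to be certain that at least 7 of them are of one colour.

54

By pigeonhole, the 10 colours are the holes; the tokens drawn are the pigeons.
To avoid 7 of any one colour, the worst case takes at most 6 of each colour, or every token of a colour that has fewer than 6.
That gives 6 + 6 + 6 + 2 + 4 + 5 + 6 + 6 + 6 + 6 = 53 tokens with no colour reaching 7.
The next token forces some colour to 7, so 53 + 1 = 54.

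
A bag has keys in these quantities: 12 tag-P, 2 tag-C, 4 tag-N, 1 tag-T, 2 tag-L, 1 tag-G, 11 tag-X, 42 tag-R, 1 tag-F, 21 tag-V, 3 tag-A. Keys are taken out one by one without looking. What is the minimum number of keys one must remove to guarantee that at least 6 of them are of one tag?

By the pigeonhole principle, put each drawn key into a box by tag. The largest draw with every box below 6 takes min(count, 5) from each tag; tags with fewer than 5 contribute all they have.
Σ min(cᵢ, 5) = 5 + 2 + 4 + 1 + 2 + 1 + 5 + 5 + 1 + 5 + 3 = 34.
Draw number 34 + 1 = 35 must push one box to 6.

35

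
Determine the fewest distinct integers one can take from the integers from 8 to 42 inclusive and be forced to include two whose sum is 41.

23

Two chosen integers sum to 41 exactly when both halves of some pair {x, 41−x} with 8 ≤ x ≤ 41−x ≤ 33 are chosen — 13 such pairs.
The remaining 9 elements (those with no distinct partner in range) can never complete a 41-sum, so the worst case takes all of them and one from each pair: 9 + 13 = 22.
By the pigeonhole principle, the 23rd integer has to be the second member of some pair, so 22 + 1 = 23.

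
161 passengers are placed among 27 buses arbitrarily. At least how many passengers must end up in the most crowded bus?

6

By the pigeonhole principle, the 27 buses are the holes and the 161 passengers are the pigeons.
If every bus held at most 5 passengers, the total would be at most 27 × 5 = 135, which is less than 161.
So some bus holds at least ⌈161/27⌉ = 6 passengers.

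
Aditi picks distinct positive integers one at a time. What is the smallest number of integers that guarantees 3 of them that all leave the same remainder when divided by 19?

39

The 19 residue classes mod 19 are the pigeonholes.
With 38 integers one could put 2 in each residue class and have no class reach 3.
The 39th integer pushes some class to 3, so 19·2 + 1 = 39.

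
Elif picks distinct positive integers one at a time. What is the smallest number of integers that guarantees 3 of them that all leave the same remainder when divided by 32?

65

The 32 residue classes mod 32 are the pigeonholes.
With 64 integers one could put 2 in each residue class and have no class reach 3.
The 65th integer pushes some class to 3, so 32·2 + 1 = 65.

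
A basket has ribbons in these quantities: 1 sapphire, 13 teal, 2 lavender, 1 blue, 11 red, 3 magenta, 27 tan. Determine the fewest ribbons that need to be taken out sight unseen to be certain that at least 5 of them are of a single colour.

20

By the pigeonhole principle, put each drawn ribbon into a box by colour. The largest draw with every box below 5 takes min(count, 4) from each colour; colours with fewer than 4 contribute all they have.
Σ min(cᵢ, 4) = 1 + 4 + 2 + 1 + 4 + 3 + 4 = 19.
Draw number 19 + 1 = 20 must push one box to 5.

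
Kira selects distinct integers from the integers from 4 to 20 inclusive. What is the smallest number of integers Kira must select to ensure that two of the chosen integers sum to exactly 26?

11

A set avoiding the sum 26 can contain at most one of each pair {x, 26−x}, plus the 3 elements whose complement lies outside the range or equal to its own complement.
The integers 4, …, 13 (10 of them) are such a set: any two sum to at least 4+5 = 9 and at most 12+13 = 25 < 26.
Any 11th integer completes one of the 7 pairs, so 11 choices force a sum of 26.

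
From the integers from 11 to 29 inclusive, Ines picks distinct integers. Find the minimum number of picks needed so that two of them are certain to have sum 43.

Two chosen integers sum to 43 exactly when both halves of some pair {x, 43−x} with 14 ≤ x ≤ 43−x ≤ 29 are chosen — 8 such pairs.
The remaining 3 elements (those with no distinct partner in range) can never complete a 43-sum, so the worst case takes all of them and one from each pair: 3 + 8 = 11.
The 12th integer has to be the second member of some pair, so 11 + 1 = 12.

12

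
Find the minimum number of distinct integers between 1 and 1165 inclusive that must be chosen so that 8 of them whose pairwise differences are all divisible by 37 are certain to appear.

260

Integers whose pairwise differences are multiples of 37 are exactly those sharing a remainder mod 37. Pigeonhole: the 37 residue classes mod 37 are the pigeonholes.
With 259 integers one could put 7 in each residue class and have no class reach 8.
The 260th integer pushes some class to 8, so 37·7 + 1 = 260.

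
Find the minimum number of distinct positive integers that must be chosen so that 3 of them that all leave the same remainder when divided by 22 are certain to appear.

The 22 residue classes mod 22 are the pigeonholes.
With 44 integers one could put 2 in each residue class and have no class reach 3.
The 45th integer pushes some class to 3, so 22·2 + 1 = 45.

45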